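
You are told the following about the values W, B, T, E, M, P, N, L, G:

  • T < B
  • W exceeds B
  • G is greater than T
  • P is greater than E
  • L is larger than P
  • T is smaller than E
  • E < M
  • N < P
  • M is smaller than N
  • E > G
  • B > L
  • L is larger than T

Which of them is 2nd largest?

B

Piecing the relations together gives one ordering: T < G < E < M < N < P < L < B < W.
The 2nd largest is B.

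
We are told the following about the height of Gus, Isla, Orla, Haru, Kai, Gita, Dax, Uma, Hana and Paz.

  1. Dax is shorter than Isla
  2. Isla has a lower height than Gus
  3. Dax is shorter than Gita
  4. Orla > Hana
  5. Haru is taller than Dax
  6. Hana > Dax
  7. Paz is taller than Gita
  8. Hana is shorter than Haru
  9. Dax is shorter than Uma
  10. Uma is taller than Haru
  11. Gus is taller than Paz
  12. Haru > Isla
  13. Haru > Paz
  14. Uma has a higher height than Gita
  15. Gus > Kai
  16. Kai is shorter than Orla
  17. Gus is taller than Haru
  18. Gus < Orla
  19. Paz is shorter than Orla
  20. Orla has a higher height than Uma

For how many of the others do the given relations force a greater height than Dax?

8

From Dax the given relations immediately reach Gita, Isla, Hana, Haru, Uma.
From those, Paz, Gus, Orla — 8 in total.
No other element is forced above Dax by the given relations, so the count is 8.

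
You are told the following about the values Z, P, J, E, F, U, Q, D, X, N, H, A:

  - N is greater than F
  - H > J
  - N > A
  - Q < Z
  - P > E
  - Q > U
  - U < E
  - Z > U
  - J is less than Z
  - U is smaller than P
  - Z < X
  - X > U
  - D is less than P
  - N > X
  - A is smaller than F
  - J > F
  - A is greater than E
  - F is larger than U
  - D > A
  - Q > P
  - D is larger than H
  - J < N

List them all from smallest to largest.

U < E < A < F < J < H < D < P < Q < Z < X < N

Nothing is placed below U, so it is least; from there U < E; E < A; A < F; F < J; J < H; H < D; D < P; P < Q; Q < Z; Z < X; X < N, each given directly.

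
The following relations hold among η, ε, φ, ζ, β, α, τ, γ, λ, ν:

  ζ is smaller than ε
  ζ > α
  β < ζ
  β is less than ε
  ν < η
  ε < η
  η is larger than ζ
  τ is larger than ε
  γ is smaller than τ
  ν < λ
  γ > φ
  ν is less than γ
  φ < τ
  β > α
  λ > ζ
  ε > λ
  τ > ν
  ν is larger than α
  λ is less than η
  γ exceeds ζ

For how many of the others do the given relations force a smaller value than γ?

5

The elements the relations force below γ are α, β, ν, ζ, φ — no chain reaches any other.
That is 5.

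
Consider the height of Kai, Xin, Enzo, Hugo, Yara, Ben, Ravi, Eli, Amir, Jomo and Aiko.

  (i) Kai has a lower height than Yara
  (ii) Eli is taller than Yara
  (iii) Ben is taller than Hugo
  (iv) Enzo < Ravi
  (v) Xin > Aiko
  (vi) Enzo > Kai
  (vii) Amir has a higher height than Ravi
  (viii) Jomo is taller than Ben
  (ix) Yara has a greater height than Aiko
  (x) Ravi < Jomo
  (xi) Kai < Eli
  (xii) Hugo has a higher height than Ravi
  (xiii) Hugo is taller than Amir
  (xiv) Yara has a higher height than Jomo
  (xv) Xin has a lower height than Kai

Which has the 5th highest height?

Hugo

The consecutive relations fix a unique order: Aiko < Xin < Kai < Enzo < Ravi < Amir < Hugo < Ben < Jomo < Yara < Eli.
Counting 5 from the largest end gives Hugo.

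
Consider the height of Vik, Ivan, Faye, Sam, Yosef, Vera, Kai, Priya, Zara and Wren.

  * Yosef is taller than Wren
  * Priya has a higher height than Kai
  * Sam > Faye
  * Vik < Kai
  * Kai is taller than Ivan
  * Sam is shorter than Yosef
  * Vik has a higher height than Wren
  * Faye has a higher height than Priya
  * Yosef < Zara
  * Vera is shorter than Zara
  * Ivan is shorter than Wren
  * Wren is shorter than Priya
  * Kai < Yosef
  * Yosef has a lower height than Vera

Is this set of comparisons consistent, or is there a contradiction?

Every relation is compatible with Ivan < Wren < Vik < Kai < Priya < Faye < Sam < Yosef < Vera < Zara; the set is consistent.

consistent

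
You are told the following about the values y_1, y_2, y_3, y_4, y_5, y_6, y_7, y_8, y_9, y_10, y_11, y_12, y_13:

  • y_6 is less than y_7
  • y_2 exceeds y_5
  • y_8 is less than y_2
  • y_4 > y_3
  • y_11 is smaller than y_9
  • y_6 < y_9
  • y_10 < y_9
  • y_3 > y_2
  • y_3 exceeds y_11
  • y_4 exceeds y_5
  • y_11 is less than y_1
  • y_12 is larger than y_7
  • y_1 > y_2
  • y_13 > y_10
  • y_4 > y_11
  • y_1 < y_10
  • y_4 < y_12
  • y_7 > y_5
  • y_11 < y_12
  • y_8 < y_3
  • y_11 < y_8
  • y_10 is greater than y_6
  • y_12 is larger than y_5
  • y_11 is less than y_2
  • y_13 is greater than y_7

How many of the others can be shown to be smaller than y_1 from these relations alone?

Directly below y_1: y_11, y_2.
One step further: y_8, y_5 (4 so far).
No other element is forced below y_1 by the given relations, so the count is 4.

4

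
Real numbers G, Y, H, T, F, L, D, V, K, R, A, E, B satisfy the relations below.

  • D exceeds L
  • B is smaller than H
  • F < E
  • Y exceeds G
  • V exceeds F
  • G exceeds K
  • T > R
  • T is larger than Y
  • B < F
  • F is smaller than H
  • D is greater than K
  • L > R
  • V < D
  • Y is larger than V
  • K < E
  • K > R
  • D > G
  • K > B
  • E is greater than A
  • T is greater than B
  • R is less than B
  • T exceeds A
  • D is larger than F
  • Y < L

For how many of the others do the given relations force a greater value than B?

The elements the relations force above B are F, K, E, G, H, V, Y, T, L, D — no chain reaches any other.
That is 10.

10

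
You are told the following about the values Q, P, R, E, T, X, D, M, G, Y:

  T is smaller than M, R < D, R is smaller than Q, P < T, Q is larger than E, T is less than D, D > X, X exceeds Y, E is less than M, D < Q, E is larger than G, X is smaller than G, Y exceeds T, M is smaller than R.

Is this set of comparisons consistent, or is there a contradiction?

The single ordering P < T < Y < X < G < E < M < R < D < Q satisfies every listed relation, so no contradiction arises.

consistent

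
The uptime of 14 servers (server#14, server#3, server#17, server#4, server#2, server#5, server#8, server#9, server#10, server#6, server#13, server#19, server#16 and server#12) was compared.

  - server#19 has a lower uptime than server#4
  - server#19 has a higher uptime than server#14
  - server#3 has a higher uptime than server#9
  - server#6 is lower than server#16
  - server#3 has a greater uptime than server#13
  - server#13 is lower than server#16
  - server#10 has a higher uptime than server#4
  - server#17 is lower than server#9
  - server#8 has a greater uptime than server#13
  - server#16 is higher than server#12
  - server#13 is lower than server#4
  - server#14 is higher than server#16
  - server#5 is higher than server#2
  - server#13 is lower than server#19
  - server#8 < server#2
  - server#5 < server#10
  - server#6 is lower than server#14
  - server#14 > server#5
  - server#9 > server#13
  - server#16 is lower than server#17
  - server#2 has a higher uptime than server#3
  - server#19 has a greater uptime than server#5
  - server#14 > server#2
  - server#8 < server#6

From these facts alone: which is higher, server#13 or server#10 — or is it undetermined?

The relevant relations are server#13 < server#8; server#8 < server#6; server#6 < server#16; server#16 < server#17; server#17 < server#9; server#9 < server#3; server#3 < server#2; server#2 < server#5; server#5 < server#14; server#14 < server#19; server#19 < server#4; server#4 < server#10.
Chaining these gives server#13 < server#8 < server#6 < server#16 < server#17 < server#9 < server#3 < server#2 < server#5 < server#14 < server#19 < server#4 < server#10.
So server#10 is higher.

server#10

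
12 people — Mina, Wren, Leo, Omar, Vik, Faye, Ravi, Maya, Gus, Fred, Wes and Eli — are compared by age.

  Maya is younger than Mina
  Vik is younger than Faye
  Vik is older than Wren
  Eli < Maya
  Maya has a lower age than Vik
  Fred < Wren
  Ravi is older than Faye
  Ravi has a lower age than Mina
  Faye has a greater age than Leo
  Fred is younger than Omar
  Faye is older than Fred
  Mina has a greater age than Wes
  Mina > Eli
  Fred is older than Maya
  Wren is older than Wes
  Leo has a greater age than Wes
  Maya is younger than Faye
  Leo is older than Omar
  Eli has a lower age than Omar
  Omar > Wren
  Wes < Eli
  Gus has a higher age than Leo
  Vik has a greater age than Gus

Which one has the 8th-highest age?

The consecutive relations fix a unique order: Wes < Eli < Maya < Fred < Wren < Omar < Leo < Gus < Vik < Faye < Ravi < Mina.
The 8th largest is Wren.

Wren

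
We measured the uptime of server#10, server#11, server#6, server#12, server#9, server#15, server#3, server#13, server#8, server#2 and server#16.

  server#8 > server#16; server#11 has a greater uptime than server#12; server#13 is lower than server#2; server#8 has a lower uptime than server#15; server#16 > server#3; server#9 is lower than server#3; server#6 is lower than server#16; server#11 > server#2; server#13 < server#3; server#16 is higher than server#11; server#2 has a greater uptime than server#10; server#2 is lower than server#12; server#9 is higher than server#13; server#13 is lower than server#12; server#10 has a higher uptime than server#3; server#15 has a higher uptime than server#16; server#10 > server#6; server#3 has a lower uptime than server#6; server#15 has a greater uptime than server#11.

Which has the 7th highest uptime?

The consecutive relations fix a unique order: server#13 < server#9 < server#3 < server#6 < server#10 < server#2 < server#12 < server#11 < server#16 < server#8 < server#15.
Counting 7 from the largest end gives server#10.

server#10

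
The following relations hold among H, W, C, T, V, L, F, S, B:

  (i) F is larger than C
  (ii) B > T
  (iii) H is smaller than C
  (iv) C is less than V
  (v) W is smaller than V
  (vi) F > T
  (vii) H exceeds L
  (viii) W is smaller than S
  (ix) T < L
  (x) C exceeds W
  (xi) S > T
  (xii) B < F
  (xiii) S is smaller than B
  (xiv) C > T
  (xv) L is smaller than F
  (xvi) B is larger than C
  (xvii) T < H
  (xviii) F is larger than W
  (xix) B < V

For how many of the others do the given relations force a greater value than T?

Directly above T: L, H, S, C, B, F.
One step further: V (7 so far).
No other element is forced above T by the given relations, so the count is 7.

7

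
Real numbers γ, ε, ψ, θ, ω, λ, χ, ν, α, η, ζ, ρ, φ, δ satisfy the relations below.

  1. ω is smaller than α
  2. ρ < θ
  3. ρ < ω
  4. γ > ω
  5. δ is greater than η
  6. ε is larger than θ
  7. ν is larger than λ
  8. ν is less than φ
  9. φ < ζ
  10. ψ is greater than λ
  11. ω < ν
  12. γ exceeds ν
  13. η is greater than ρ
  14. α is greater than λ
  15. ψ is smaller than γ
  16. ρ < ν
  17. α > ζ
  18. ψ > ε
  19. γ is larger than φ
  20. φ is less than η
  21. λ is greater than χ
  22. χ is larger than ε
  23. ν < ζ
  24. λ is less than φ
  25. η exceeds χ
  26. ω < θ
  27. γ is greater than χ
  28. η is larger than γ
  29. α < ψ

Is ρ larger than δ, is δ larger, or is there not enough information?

The relevant relations are ρ < ω; ω < θ; θ < ε; ε < χ; χ < λ; λ < ν; ν < φ; φ < ζ; ζ < α; α < ψ; ψ < γ; γ < η; η < δ.
Together: ρ < ω < θ < ε < χ < λ < ν < φ < ζ < α < ψ < γ < η < δ.
So δ is larger.

δ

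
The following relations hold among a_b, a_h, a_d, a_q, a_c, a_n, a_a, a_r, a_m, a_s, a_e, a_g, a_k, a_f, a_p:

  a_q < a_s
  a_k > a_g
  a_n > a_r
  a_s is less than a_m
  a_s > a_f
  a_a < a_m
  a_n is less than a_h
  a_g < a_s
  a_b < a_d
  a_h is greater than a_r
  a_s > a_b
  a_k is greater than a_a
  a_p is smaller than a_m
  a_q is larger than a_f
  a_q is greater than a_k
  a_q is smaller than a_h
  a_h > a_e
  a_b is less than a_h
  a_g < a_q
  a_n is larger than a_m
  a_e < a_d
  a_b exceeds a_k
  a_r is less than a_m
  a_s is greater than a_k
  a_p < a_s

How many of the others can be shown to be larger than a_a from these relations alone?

The elements the relations force above a_a are a_k, a_b, a_d, a_q, a_s, a_m, a_n, a_h — no chain reaches any other.
That is 8.

8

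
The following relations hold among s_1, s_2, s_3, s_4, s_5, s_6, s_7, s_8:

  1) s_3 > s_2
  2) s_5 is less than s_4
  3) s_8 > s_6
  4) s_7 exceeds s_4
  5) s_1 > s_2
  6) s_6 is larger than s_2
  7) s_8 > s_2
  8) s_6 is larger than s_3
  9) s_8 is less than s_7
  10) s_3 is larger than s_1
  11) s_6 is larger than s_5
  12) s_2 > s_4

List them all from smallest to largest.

s_5 < s_4 < s_2 < s_1 < s_3 < s_6 < s_8 < s_7

The consecutive links are each given: s_5 < s_4; s_4 < s_2; s_2 < s_1; s_1 < s_3; s_3 < s_6; s_6 < s_8; s_8 < s_7.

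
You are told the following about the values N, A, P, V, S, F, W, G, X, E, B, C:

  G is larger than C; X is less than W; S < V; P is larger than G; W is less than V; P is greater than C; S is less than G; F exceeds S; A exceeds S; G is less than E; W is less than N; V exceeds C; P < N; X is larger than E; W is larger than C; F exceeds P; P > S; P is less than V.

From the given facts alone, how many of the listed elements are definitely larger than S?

The elements the relations force above S are G, E, P, X, W, V, F, A, N — no chain reaches any other.
That is 9.

9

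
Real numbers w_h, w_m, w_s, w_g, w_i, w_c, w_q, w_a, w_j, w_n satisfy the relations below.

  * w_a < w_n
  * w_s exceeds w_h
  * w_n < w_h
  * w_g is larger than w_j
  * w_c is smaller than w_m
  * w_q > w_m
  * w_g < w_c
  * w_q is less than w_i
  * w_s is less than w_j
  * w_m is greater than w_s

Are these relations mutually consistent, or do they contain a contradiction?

The single ordering w_a < w_n < w_h < w_s < w_j < w_g < w_c < w_m < w_q < w_i satisfies every listed relation, so no contradiction arises.

consistent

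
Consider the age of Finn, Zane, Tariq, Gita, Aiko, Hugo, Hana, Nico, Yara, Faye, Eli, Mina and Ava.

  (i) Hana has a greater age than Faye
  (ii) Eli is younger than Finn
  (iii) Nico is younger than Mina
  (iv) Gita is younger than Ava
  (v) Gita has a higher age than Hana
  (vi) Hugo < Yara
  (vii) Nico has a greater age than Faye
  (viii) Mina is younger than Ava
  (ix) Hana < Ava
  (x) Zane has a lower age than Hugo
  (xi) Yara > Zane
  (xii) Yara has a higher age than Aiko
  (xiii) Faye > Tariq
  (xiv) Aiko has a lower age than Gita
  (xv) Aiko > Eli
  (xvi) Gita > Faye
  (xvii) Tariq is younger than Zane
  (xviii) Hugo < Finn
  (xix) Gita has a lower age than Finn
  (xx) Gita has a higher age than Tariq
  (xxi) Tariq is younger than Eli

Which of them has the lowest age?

Tariq

Chaining upward from Tariq: directly above it, Faye, Eli, Zane, Gita; then Nico, Hugo, Aiko, Yara, Hana, Ava, Finn; then Mina.
That covers every other element, and nothing is given below Tariq, so Tariq is the lowest age.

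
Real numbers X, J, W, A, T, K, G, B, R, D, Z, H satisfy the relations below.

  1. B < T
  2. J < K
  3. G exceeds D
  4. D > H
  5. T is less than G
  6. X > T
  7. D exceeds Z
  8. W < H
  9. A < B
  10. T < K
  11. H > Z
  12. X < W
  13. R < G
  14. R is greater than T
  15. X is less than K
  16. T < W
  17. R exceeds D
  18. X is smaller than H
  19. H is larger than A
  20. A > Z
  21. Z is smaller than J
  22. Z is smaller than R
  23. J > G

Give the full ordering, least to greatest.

Z < A < B < T < X < W < H < D < R < G < J < K

Nothing is placed below Z, so it is least; from there Z < A; A < B; B < T; T < X; X < W; W < H; H < D; D < R; R < G; G < J; J < K, each given directly.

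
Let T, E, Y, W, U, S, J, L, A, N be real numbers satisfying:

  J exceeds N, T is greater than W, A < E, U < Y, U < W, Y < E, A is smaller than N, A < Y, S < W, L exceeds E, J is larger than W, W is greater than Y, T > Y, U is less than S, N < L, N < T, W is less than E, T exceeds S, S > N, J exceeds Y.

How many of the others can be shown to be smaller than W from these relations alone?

From W the given relations immediately reach U, S, Y.
From those, A, N — 5 in total.
No other element is forced below W by the given relations, so the count is 5.

5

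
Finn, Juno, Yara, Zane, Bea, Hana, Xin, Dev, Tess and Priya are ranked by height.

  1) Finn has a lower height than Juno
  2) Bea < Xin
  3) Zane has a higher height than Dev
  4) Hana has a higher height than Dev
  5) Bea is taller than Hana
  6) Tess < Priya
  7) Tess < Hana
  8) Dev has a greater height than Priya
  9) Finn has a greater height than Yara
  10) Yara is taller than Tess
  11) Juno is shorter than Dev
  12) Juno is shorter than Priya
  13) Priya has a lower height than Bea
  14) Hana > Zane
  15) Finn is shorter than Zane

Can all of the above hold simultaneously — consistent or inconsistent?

consistent

The single ordering Tess < Yara < Finn < Juno < Priya < Dev < Zane < Hana < Bea < Xin satisfies every listed relation, so no contradiction arises.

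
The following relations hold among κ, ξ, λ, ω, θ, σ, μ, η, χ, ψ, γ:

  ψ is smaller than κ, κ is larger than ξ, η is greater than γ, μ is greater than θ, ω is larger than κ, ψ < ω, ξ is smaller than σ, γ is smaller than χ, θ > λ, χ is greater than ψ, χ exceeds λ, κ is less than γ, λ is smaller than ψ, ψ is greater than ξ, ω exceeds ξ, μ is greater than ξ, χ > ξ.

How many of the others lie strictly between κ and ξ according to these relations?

The relations place ξ below κ. An element lies strictly between them when it is forced above ξ and also forced below κ.
Above ξ: {ψ, ω, γ, η, σ, χ, μ}. Below κ: {λ, ψ}.
Intersection: {ψ} — 1.

1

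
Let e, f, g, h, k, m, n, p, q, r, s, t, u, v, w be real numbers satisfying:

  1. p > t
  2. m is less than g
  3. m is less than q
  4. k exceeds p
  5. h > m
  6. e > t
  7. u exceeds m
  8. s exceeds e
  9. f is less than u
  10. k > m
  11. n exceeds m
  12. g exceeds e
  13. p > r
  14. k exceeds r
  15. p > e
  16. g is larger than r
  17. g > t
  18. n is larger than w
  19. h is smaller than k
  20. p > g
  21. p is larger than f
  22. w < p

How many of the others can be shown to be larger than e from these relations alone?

From e the given relations immediately reach g, s, p.
From those, k — 4 in total.
Nothing else is reachable above e; 4 in all.

4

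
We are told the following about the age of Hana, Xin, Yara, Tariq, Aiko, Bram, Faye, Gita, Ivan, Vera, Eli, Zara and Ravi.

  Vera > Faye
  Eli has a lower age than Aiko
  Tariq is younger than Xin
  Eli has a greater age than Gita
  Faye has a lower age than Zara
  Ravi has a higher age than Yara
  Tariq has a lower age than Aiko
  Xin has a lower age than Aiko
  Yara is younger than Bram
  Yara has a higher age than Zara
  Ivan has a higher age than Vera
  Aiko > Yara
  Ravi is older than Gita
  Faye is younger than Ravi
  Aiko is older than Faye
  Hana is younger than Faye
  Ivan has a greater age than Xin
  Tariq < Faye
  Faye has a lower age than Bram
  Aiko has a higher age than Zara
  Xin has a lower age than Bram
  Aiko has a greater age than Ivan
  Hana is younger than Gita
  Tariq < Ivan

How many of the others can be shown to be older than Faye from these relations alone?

7

Directly above Faye: Zara, Vera, Bram, Ravi, Aiko.
One step further: Yara, Ivan (7 so far).
Nothing else is reachable above Faye; 7 in all.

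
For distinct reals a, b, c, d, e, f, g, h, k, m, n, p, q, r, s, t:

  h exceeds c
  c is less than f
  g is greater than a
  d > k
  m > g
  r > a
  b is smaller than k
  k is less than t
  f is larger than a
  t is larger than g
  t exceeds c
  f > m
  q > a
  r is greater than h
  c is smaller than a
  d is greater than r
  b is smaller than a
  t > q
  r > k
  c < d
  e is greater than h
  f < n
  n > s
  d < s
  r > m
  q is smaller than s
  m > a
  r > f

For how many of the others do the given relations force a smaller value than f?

5

Directly below f: c, a, m.
One step further: b, g (5 so far).
Nothing else is reachable below f; 5 in all.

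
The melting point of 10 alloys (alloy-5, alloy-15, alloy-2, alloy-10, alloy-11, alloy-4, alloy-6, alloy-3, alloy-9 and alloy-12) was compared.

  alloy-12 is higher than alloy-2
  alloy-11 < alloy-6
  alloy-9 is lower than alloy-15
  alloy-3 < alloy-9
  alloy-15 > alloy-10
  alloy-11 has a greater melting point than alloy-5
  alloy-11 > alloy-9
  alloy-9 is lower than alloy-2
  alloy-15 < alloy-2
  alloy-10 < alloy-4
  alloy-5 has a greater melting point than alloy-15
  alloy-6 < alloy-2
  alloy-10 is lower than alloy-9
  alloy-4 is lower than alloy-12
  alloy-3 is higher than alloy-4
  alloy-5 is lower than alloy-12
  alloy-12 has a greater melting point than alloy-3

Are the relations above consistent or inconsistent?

Every relation is compatible with alloy-10 < alloy-4 < alloy-3 < alloy-9 < alloy-15 < alloy-5 < alloy-11 < alloy-6 < alloy-2 < alloy-12; the set is consistent.

consistent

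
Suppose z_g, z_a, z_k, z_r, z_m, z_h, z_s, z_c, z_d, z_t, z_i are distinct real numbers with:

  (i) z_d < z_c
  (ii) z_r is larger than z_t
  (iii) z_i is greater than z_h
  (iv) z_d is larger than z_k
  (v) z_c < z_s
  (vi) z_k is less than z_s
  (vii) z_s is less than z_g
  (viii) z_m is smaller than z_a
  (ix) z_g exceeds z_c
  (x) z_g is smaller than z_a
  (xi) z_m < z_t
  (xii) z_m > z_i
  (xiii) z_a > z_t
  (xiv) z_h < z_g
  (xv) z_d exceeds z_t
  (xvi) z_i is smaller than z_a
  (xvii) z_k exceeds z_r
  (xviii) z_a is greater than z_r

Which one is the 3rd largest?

The consecutive relations fix a unique order: z_h < z_i < z_m < z_t < z_r < z_k < z_d < z_c < z_s < z_g < z_a.
Counting 3 from the largest end gives z_s.

z_s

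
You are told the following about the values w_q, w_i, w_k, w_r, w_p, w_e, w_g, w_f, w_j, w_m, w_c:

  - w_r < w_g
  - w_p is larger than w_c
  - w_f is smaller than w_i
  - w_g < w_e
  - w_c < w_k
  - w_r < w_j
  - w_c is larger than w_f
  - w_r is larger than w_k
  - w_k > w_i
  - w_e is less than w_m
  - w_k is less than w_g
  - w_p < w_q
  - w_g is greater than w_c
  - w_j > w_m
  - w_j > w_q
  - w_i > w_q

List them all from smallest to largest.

w_f < w_c < w_p < w_q < w_i < w_k < w_r < w_g < w_e < w_m < w_j

The consecutive links are each given: w_f < w_c; w_c < w_p; w_p < w_q; w_q < w_i; w_i < w_k; w_k < w_r; w_r < w_g; w_g < w_e; w_e < w_m; w_m < w_j.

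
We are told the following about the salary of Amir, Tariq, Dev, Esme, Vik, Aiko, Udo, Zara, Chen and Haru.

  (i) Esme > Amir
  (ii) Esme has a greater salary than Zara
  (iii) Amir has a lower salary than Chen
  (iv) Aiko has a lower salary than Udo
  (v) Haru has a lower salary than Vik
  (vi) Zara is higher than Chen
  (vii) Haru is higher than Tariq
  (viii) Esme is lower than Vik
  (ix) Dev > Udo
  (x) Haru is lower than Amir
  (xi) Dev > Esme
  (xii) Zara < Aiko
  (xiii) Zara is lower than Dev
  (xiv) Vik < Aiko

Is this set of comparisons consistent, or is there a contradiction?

Every relation is compatible with Tariq < Haru < Amir < Chen < Zara < Esme < Vik < Aiko < Udo < Dev; the set is consistent.

consistent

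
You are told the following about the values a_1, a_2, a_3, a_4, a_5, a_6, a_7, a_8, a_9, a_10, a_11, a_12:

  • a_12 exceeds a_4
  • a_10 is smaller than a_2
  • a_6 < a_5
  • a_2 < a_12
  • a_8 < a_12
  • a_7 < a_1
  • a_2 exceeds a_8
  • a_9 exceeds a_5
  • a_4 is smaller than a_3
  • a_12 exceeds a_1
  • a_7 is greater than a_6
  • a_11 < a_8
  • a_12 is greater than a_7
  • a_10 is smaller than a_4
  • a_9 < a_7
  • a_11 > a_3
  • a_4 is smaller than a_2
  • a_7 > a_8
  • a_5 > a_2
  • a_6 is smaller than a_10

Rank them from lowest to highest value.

a_6 < a_10 < a_4 < a_3 < a_11 < a_8 < a_2 < a_5 < a_9 < a_7 < a_1 < a_12

The consecutive links are each given: a_6 < a_10; a_10 < a_4; a_4 < a_3; a_3 < a_11; a_11 < a_8; a_8 < a_2; a_2 < a_5; a_5 < a_9; a_9 < a_7; a_7 < a_1; a_1 < a_12.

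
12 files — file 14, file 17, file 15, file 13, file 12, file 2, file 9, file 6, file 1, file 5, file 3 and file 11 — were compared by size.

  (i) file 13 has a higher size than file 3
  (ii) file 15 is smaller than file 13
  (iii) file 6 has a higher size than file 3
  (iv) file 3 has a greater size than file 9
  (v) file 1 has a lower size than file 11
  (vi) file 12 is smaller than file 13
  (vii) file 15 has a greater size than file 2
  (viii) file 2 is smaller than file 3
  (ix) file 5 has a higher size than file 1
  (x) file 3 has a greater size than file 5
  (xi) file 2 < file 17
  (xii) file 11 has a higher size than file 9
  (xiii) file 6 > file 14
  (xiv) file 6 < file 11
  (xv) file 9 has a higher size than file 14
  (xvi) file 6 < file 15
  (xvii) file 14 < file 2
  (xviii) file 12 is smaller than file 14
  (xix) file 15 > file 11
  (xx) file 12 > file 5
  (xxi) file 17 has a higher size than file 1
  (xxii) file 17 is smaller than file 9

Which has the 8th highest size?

Chaining the given pairs: file 1 < file 5 < file 12 < file 14 < file 2 < file 17 < file 9 < file 3 < file 6 < file 11 < file 15 < file 13.
The 8th largest is file 2.

file 2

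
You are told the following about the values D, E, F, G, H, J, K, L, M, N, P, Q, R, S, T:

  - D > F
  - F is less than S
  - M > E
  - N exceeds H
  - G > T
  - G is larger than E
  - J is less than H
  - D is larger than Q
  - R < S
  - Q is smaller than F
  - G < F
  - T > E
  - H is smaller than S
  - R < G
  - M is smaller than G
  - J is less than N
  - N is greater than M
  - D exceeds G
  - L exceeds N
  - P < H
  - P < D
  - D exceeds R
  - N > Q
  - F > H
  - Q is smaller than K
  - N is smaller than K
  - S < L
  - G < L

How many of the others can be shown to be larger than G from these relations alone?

Directly above G: F, D, L.
One step further: S (4 so far).
No other element is forced above G by the given relations, so the count is 4.

4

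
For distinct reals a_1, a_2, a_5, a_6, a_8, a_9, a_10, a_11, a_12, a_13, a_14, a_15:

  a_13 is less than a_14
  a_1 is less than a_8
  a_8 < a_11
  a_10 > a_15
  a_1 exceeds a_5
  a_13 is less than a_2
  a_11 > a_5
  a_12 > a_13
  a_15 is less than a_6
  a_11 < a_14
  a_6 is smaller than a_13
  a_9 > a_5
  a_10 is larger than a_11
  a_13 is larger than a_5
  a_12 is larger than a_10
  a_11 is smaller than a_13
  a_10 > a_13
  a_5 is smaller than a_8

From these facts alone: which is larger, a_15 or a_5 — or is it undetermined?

undetermined

Following every chain through a_5: above a_5 we get a_1, a_8, a_11, a_13, a_10, a_2, a_14, a_9, a_12.
a_15 is not reached, and no chain runs the other way from a_15 to a_5.
So the given relations leave the order of a_5 and a_15 undetermined.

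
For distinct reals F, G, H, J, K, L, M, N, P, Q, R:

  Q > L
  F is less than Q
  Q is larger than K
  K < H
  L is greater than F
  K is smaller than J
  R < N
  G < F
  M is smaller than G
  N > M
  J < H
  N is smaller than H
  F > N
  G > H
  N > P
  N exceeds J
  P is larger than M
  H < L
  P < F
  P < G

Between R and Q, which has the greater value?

Q

The relevant relations are R < N; N < H; H < G; G < F; F < L; L < Q.
Chaining these gives R < N < H < G < F < L < Q.
So R < Q; Q is the larger of the two.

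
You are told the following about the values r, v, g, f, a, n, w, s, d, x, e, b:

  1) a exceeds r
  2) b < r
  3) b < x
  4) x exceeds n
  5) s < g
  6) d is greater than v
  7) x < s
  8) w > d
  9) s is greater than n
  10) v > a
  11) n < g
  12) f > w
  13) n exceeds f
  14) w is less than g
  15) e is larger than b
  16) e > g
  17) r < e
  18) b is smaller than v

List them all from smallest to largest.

b < r < a < v < d < w < f < n < x < s < g < e

Nothing is placed below b, so it is least; from there b < r; r < a; a < v; v < d; d < w; w < f; f < n; n < x; x < s; s < g; g < e, each given directly.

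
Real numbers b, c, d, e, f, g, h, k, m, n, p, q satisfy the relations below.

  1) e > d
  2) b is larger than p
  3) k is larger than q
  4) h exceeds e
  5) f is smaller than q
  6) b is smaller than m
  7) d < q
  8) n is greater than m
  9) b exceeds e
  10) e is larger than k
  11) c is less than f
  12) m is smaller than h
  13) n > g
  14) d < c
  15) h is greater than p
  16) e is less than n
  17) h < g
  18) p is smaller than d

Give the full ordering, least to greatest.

Nothing is placed below p, so it is least; from there p < d; d < c; c < f; f < q; q < k; k < e; e < b; b < m; m < h; h < g; g < n, each given directly.

p < d < c < f < q < k < e < b < m < h < g < n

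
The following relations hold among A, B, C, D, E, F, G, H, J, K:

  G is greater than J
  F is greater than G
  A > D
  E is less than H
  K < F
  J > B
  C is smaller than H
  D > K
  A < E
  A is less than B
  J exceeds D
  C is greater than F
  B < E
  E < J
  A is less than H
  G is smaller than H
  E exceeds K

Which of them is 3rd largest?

The consecutive relations fix a unique order: K < D < A < B < E < J < G < F < C < H.
Counting 3 from the largest end gives F.

F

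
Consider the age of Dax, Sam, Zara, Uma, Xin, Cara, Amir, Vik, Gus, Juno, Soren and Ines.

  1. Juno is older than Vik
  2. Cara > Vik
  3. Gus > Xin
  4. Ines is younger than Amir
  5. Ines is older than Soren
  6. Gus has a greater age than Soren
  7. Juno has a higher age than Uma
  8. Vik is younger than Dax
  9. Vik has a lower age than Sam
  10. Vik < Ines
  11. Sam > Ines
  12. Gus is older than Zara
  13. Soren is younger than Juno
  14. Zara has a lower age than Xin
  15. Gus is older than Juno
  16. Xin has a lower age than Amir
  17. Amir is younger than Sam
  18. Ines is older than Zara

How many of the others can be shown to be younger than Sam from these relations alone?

6

The elements the relations force below Sam are Zara, Soren, Vik, Xin, Ines, Amir — no chain reaches any other.
That is 6.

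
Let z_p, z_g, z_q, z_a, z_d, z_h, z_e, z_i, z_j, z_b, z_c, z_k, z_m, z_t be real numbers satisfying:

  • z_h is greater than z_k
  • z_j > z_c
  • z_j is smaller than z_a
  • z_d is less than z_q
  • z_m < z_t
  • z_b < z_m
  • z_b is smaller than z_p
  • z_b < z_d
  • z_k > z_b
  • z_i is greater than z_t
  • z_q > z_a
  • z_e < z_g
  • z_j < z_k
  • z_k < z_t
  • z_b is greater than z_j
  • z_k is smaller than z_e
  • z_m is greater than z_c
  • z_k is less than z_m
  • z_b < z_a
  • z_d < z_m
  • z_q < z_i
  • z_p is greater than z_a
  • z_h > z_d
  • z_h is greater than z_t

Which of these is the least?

Chaining upward from z_c: directly above it, z_j, z_m; then z_b, z_a, z_k, z_t; then z_d, z_e, z_q, z_p, z_i, z_h; then z_g.
That covers every other element, and nothing is given below z_c, so z_c is the least.

z_c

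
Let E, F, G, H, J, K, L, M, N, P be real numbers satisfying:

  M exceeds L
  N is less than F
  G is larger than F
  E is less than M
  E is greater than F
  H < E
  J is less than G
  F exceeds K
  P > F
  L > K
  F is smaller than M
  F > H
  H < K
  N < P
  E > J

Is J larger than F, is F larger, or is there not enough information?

Following every chain through F: above F we get P, G, E, M; below F we get H, N, K.
J is not reached, and no chain runs the other way from J to F.
So the given relations leave the order of F and J undetermined.

undetermined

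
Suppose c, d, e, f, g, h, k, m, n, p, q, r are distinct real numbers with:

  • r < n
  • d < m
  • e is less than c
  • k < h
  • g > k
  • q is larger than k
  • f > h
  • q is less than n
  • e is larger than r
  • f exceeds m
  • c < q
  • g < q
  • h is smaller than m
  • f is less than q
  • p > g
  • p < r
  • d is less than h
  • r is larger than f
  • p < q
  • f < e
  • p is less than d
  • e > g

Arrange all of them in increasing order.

k < g < p < d < h < m < f < r < e < c < q < n

The consecutive links are each given: k < g; g < p; p < d; d < h; h < m; m < f; f < r; r < e; e < c; c < q; q < n.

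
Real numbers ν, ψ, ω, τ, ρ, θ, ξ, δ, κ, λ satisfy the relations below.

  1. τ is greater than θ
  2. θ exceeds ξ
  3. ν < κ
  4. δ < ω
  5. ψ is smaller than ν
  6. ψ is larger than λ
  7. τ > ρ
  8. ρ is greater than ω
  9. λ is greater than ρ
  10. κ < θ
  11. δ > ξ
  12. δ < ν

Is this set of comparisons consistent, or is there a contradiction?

The single ordering ξ < δ < ω < ρ < λ < ψ < ν < κ < θ < τ satisfies every listed relation, so no contradiction arises.

consistent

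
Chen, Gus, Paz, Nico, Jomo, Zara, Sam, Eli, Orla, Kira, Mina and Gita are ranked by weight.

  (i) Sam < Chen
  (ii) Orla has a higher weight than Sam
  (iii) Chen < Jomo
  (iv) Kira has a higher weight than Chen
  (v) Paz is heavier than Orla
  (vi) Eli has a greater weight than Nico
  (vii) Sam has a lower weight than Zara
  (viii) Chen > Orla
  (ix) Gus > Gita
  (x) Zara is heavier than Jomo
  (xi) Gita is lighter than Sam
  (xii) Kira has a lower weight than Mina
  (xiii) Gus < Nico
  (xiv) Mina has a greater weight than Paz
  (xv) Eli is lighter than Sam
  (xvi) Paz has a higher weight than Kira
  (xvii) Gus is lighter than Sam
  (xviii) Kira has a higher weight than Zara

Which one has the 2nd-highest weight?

Paz

Piecing the relations together gives one ordering: Gita < Gus < Nico < Eli < Sam < Orla < Chen < Jomo < Zara < Kira < Paz < Mina.
The 2nd largest is Paz.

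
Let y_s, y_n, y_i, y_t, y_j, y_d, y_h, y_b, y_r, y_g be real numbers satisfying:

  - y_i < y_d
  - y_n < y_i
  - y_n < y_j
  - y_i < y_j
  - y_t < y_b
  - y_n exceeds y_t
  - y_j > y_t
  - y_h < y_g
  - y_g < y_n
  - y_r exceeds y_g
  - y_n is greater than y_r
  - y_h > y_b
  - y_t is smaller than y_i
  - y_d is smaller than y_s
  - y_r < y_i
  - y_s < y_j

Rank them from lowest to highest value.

y_t < y_b < y_h < y_g < y_r < y_n < y_i < y_d < y_s < y_j

Nothing is placed below y_t, so it is least; from there y_t < y_b; y_b < y_h; y_h < y_g; y_g < y_r; y_r < y_n; y_n < y_i; y_i < y_d; y_d < y_s; y_s < y_j, each given directly.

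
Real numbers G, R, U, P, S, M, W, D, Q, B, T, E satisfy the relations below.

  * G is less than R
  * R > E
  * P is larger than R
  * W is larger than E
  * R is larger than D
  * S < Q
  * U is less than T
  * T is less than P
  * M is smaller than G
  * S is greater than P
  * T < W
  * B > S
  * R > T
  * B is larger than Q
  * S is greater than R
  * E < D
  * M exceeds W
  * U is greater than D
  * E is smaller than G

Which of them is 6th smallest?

The consecutive relations fix a unique order: E < D < U < T < W < M < G < R < P < S < Q < B.
Counting 6 from the smallest end gives M.

M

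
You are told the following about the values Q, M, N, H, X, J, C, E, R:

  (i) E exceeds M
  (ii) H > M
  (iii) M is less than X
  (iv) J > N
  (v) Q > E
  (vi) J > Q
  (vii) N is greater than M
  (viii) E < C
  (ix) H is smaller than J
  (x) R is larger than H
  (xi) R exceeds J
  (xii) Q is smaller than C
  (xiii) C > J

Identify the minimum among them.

M

E is not least since M < E; N is not least since M < N; H is not least since M < H; Q is not least since E < Q; J is not least since Q < J; R is not least since J < R; C is not least since J < C; X is not least since M < X.
Only M has nothing below it, so M is the minimum.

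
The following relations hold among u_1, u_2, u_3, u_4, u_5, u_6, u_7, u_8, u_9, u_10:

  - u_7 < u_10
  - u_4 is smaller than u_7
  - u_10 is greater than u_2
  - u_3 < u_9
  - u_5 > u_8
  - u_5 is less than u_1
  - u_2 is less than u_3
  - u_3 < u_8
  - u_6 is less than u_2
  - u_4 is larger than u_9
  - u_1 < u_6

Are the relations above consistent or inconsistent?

inconsistent

We have u_3 < u_8 stated directly, yet also u_8 < u_5 < u_1 < u_6 < u_2 < u_3 by chaining the others — so u_8 < u_3. Contradiction.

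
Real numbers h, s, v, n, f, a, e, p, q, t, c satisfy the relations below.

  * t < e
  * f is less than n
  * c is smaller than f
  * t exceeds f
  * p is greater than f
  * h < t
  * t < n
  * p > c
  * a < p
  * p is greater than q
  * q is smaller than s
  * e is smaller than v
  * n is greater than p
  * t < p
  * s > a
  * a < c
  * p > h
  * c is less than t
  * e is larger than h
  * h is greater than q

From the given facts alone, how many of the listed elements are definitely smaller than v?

From v the given relations immediately reach e.
From those, h, t — 3 in total.
From those, q, c, f — 6 in total.
From those, a — 7 in total.
No other element is forced below v by the given relations, so the count is 7.

7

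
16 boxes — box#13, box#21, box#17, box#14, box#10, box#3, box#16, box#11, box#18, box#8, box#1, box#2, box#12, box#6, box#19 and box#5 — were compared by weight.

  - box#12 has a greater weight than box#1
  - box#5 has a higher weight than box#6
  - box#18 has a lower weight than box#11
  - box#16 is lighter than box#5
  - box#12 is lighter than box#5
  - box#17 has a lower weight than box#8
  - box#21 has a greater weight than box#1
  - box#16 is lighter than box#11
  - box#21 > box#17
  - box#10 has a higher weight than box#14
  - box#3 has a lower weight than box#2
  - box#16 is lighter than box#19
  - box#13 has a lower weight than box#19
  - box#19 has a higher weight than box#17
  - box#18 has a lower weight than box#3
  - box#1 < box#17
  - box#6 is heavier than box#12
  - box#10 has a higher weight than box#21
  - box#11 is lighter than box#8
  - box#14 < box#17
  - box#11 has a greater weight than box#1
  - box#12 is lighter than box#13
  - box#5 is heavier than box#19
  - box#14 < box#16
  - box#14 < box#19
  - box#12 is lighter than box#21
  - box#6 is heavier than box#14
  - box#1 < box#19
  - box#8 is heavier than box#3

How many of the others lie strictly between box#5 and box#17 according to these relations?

Chaining upward from box#17 reaches: box#21, box#10, box#19, box#8.
Chaining downward from box#5 reaches: box#14, box#1, box#12, box#16, box#13, box#19, box#6.
Strictly between box#17 and box#5 are those in both lists: box#19 — 1 element.

1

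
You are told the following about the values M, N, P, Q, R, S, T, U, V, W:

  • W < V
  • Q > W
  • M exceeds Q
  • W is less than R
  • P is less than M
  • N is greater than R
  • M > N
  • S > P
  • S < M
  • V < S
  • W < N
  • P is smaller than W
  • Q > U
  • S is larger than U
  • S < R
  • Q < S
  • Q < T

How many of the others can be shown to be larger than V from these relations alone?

4

The elements the relations force above V are S, R, N, M — no chain reaches any other.
That is 4.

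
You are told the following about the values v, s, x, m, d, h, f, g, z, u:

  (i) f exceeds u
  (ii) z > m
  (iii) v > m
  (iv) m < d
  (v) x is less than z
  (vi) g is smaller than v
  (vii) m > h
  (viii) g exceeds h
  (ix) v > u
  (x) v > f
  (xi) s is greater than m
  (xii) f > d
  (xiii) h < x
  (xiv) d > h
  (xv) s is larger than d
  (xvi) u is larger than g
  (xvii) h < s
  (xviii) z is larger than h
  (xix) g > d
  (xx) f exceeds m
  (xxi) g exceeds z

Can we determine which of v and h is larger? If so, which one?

h < m and m < z give h < z.
Then z < g extends the chain to g.
With g < u: h < m < z < g < u.
Then u < f extends the chain to f.
With f < v: h < m < z < g < u < f < v.
So v is larger.

v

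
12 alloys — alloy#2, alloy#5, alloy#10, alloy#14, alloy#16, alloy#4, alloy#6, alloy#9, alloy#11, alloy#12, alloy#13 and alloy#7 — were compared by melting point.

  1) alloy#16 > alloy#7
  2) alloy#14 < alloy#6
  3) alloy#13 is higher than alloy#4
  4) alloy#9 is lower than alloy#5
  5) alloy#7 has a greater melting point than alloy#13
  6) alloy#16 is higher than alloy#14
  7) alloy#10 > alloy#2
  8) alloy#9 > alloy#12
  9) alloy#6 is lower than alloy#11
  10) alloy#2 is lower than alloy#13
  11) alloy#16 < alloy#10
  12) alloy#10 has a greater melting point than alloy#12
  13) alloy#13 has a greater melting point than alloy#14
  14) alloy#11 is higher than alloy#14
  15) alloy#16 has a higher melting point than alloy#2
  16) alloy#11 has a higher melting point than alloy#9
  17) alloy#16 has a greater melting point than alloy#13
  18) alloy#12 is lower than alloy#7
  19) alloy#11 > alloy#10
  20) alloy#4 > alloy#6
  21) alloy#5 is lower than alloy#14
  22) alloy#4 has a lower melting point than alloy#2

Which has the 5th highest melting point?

Piecing the relations together gives one ordering: alloy#12 < alloy#9 < alloy#5 < alloy#14 < alloy#6 < alloy#4 < alloy#2 < alloy#13 < alloy#7 < alloy#16 < alloy#10 < alloy#11.
The 5th largest is alloy#13.

alloy#13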